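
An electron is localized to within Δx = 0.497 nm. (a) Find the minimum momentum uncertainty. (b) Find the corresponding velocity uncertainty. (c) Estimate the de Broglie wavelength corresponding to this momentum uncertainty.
(a) Δp_min = 1.061 × 10^-25 kg·m/s
(b) Δv_min = 116.466 km/s
(c) λ_dB = 6.245 nm

Step-by-step:

(a) From the uncertainty principle:
Δp_min = ℏ/(2Δx) = (1.055e-34 J·s)/(2 × 4.970e-10 m) = 1.061e-25 kg·m/s

(b) The velocity uncertainty:
Δv = Δp/m = (1.061e-25 kg·m/s)/(9.109e-31 kg) = 1.165e+05 m/s = 116.466 km/s

(c) The de Broglie wavelength for this momentum:
λ = h/p = (6.626e-34 J·s)/(1.061e-25 kg·m/s) = 6.245e-09 m = 6.245 nm

Note: The de Broglie wavelength is comparable to the localization size, as expected from wave-particle duality.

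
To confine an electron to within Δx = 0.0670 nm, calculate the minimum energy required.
2.122 eV

Localizing a particle requires giving it sufficient momentum uncertainty:

1. From uncertainty principle: Δp ≥ ℏ/(2Δx)
   Δp_min = (1.055e-34 J·s) / (2 × 6.700e-11 m)
   Δp_min = 7.870e-25 kg·m/s

2. This momentum uncertainty corresponds to kinetic energy:
   KE ≈ (Δp)²/(2m) = (7.870e-25)²/(2 × 9.109e-31 kg)
   KE = 3.400e-19 J = 2.122 eV

Tighter localization requires more energy.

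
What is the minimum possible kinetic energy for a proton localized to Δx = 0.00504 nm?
204.218 meV

Localizing a particle requires giving it sufficient momentum uncertainty:

1. From uncertainty principle: Δp ≥ ℏ/(2Δx)
   Δp_min = (1.055e-34 J·s) / (2 × 5.040e-12 m)
   Δp_min = 1.046e-23 kg·m/s

2. This momentum uncertainty corresponds to kinetic energy:
   KE ≈ (Δp)²/(2m) = (1.046e-23)²/(2 × 1.673e-27 kg)
   KE = 3.272e-20 J = 204.218 meV

Tighter localization requires more energy.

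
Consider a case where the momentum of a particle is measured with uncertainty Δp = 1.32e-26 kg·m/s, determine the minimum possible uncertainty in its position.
3.995 nm

Using the Heisenberg uncertainty principle:
ΔxΔp ≥ ℏ/2

The minimum uncertainty in position is:
Δx_min = ℏ/(2Δp)
Δx_min = (1.055e-34 J·s) / (2 × 1.320e-26 kg·m/s)
Δx_min = 3.995e-09 m = 3.995 nm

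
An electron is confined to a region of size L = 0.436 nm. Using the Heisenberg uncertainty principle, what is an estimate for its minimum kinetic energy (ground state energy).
50.106 meV

Using the uncertainty principle to estimate ground state energy:

1. The position uncertainty is approximately the confinement size:
   Δx ≈ L = 4.360e-10 m

2. From ΔxΔp ≥ ℏ/2, the minimum momentum uncertainty is:
   Δp ≈ ℏ/(2L) = 1.209e-25 kg·m/s

3. The kinetic energy is approximately:
   KE ≈ (Δp)²/(2m) = (1.209e-25)²/(2 × 9.109e-31 kg)
   KE ≈ 8.028e-21 J = 50.106 meV

This is an order-of-magnitude estimate of the ground state energy.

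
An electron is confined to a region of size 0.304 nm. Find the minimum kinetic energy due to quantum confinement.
103.066 meV

Using the uncertainty principle:

1. Position uncertainty: Δx ≈ 3.040e-10 m
2. Minimum momentum uncertainty: Δp = ℏ/(2Δx) = 1.734e-25 kg·m/s
3. Minimum kinetic energy:
   KE = (Δp)²/(2m) = (1.734e-25)²/(2 × 9.109e-31 kg)
   KE = 1.651e-20 J = 103.066 meV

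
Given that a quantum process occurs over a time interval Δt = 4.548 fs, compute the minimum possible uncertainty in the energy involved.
72.363 meV

Using the energy-time uncertainty principle:
ΔEΔt ≥ ℏ/2

The minimum uncertainty in energy is:
ΔE_min = ℏ/(2Δt)
ΔE_min = (1.055e-34 J·s) / (2 × 4.548e-15 s)
ΔE_min = 1.159e-20 J = 72.363 meV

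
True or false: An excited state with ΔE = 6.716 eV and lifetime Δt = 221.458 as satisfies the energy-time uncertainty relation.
Yes, it satisfies the uncertainty relation.

Calculate the product ΔEΔt:
ΔE = 6.716 eV = 1.076e-18 J
ΔEΔt = (1.076e-18 J) × (2.215e-16 s)
ΔEΔt = 2.383e-34 J·s

Compare to the minimum allowed value ℏ/2:
ℏ/2 = 5.273e-35 J·s

Since ΔEΔt = 2.383e-34 J·s ≥ 5.273e-35 J·s = ℏ/2,
this satisfies the uncertainty relation.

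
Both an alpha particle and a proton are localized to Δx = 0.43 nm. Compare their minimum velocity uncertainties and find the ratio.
The proton has the larger minimum velocity uncertainty, by a ratio of 4.0.

For both particles, Δp_min = ℏ/(2Δx) = 1.226e-25 kg·m/s (same for both).

The velocity uncertainty is Δv = Δp/m:
- alpha particle: Δv = 1.226e-25 / 6.645e-27 = 1.845e+01 m/s = 18.455 m/s
- proton: Δv = 1.226e-25 / 1.673e-27 = 7.331e+01 m/s = 73.313 m/s

Ratio: 7.331e+01 / 1.845e+01 = 4.0

The lighter particle has larger velocity uncertainty because Δv ∝ 1/m.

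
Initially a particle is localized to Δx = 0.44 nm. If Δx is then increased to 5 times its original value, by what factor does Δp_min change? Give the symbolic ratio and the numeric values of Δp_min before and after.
Original Δp_min = 1.198 × 10^-25 kg·m/s; new Δp'_min = 2.397 × 10^-26 kg·m/s; ratio Δp'_min/Δp_min = 1/5.

From the uncertainty principle ΔxΔp ≥ ℏ/2, the minimum momentum uncertainty is Δp_min = ℏ/(2Δx).

Original (Δx = 0.44 nm = 4.400e-10 m):
Δp_min = (1.055e-34 J·s)/(2 × 4.400e-10 m) = 1.198e-25 kg·m/s

When Δx → 5Δx:
Δp'_min = ℏ/(2 × 5Δx) = (1/5) × ℏ/(2Δx) = (1/5) × Δp_min
Δp'_min = 1/5 × 1.198e-25 kg·m/s = 2.397e-26 kg·m/s

Since Δp_min ∝ 1/Δx, when Δx is increased to 5 times its original value, Δp_min decreases to 1/5 of its original value.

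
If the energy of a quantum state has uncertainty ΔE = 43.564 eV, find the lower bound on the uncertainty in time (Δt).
7.555 as

Using the energy-time uncertainty principle:
ΔEΔt ≥ ℏ/2

The minimum uncertainty in time is:
Δt_min = ℏ/(2ΔE)
Δt_min = (1.055e-34 J·s) / (2 × 6.980e-18 J)
Δt_min = 7.555e-18 s = 7.555 as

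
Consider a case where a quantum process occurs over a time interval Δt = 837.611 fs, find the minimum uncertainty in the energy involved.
392.910 μeV

Using the energy-time uncertainty principle:
ΔEΔt ≥ ℏ/2

The minimum uncertainty in energy is:
ΔE_min = ℏ/(2Δt)
ΔE_min = (1.055e-34 J·s) / (2 × 8.376e-13 s)
ΔE_min = 6.295e-23 J = 392.910 μeV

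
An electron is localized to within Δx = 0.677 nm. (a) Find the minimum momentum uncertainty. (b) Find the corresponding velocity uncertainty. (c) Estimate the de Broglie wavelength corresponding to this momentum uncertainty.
(a) Δp_min = 7.789 × 10^-26 kg·m/s
(b) Δv_min = 85.500 km/s
(c) λ_dB = 8.507 nm

Step-by-step:

(a) From the uncertainty principle:
Δp_min = ℏ/(2Δx) = (1.055e-34 J·s)/(2 × 6.770e-10 m) = 7.789e-26 kg·m/s

(b) The velocity uncertainty:
Δv = Δp/m = (7.789e-26 kg·m/s)/(9.109e-31 kg) = 8.550e+04 m/s = 85.500 km/s

(c) The de Broglie wavelength for this momentum:
λ = h/p = (6.626e-34 J·s)/(7.789e-26 kg·m/s) = 8.507e-09 m = 8.507 nm

Note: The de Broglie wavelength is comparable to the localization size, as expected from wave-particle duality.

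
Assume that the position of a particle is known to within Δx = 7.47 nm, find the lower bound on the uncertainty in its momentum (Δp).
7.059 × 10^-27 kg·m/s

Using the Heisenberg uncertainty principle:
ΔxΔp ≥ ℏ/2

The minimum uncertainty in momentum is:
Δp_min = ℏ/(2Δx)
Δp_min = (1.055e-34 J·s) / (2 × 7.470e-09 m)
Δp_min = 7.059e-27 kg·m/s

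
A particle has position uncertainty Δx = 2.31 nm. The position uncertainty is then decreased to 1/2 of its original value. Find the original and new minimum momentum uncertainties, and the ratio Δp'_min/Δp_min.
Original Δp_min = 2.283 × 10^-26 kg·m/s; new Δp'_min = 4.565 × 10^-26 kg·m/s; ratio Δp'_min/Δp_min = 2.

From the uncertainty principle ΔxΔp ≥ ℏ/2, the minimum momentum uncertainty is Δp_min = ℏ/(2Δx).

Original (Δx = 2.31 nm = 2.310e-09 m):
Δp_min = (1.055e-34 J·s)/(2 × 2.310e-09 m) = 2.283e-26 kg·m/s

When Δx → (1/2)Δx:
Δp'_min = ℏ/(2 × (1/2)Δx) = 2 × ℏ/(2Δx) = 2 × Δp_min
Δp'_min = 2 × 2.283e-26 kg·m/s = 4.565e-26 kg·m/s

Since Δp_min ∝ 1/Δx, when Δx is decreased to 1/2 of its original value, Δp_min increases to 2 times its original value.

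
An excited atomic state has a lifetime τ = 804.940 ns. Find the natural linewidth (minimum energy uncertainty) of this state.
408.858 peV

Using the energy-time uncertainty principle:
ΔEΔt ≥ ℏ/2

The lifetime τ represents the time uncertainty Δt.
The natural linewidth (minimum energy uncertainty) is:

ΔE = ℏ/(2τ)
ΔE = (1.055e-34 J·s) / (2 × 8.049e-07 s)
ΔE = 6.551e-29 J = 408.858 peV

This natural linewidth limits the precision of spectroscopic measurements.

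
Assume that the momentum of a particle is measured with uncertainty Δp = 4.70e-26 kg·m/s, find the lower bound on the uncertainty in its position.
1.122 nm

Using the Heisenberg uncertainty principle:
ΔxΔp ≥ ℏ/2

The minimum uncertainty in position is:
Δx_min = ℏ/(2Δp)
Δx_min = (1.055e-34 J·s) / (2 × 4.700e-26 kg·m/s)
Δx_min = 1.122e-09 m = 1.122 nm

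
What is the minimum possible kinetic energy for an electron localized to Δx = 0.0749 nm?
1.698 eV

Localizing a particle requires giving it sufficient momentum uncertainty:

1. From uncertainty principle: Δp ≥ ℏ/(2Δx)
   Δp_min = (1.055e-34 J·s) / (2 × 7.490e-11 m)
   Δp_min = 7.040e-25 kg·m/s

2. This momentum uncertainty corresponds to kinetic energy:
   KE ≈ (Δp)²/(2m) = (7.040e-25)²/(2 × 9.109e-31 kg)
   KE = 2.720e-19 J = 1.698 eV

Tighter localization requires more energy.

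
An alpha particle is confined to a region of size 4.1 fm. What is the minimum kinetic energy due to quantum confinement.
77.680 keV

Using the uncertainty principle:

1. Position uncertainty: Δx ≈ 4.100e-15 m
2. Minimum momentum uncertainty: Δp = ℏ/(2Δx) = 1.286e-20 kg·m/s
3. Minimum kinetic energy:
   KE = (Δp)²/(2m) = (1.286e-20)²/(2 × 6.645e-27 kg)
   KE = 1.245e-14 J = 77.680 keV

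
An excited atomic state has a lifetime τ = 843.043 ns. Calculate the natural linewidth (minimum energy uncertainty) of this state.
390.379 peV

Using the energy-time uncertainty principle:
ΔEΔt ≥ ℏ/2

The lifetime τ represents the time uncertainty Δt.
The natural linewidth (minimum energy uncertainty) is:

ΔE = ℏ/(2τ)
ΔE = (1.055e-34 J·s) / (2 × 8.430e-07 s)
ΔE = 6.255e-29 J = 390.379 peV

This natural linewidth limits the precision of spectroscopic measurements.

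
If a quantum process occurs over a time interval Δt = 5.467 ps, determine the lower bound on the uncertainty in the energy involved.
60.199 μeV

Using the energy-time uncertainty principle:
ΔEΔt ≥ ℏ/2

The minimum uncertainty in energy is:
ΔE_min = ℏ/(2Δt)
ΔE_min = (1.055e-34 J·s) / (2 × 5.467e-12 s)
ΔE_min = 9.645e-24 J = 60.199 μeV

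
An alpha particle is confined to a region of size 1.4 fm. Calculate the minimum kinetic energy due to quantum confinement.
666.229 keV

Using the uncertainty principle:

1. Position uncertainty: Δx ≈ 1.400e-15 m
2. Minimum momentum uncertainty: Δp = ℏ/(2Δx) = 3.766e-20 kg·m/s
3. Minimum kinetic energy:
   KE = (Δp)²/(2m) = (3.766e-20)²/(2 × 6.645e-27 kg)
   KE = 1.067e-13 J = 666.229 keV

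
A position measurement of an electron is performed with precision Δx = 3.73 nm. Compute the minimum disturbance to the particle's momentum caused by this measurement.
1.414 × 10^-26 kg·m/s

The uncertainty principle implies that measuring position disturbs momentum:
ΔxΔp ≥ ℏ/2

When we measure position with precision Δx, we necessarily introduce a momentum uncertainty:
Δp ≥ ℏ/(2Δx)
Δp_min = (1.055e-34 J·s) / (2 × 3.730e-09 m)
Δp_min = 1.414e-26 kg·m/s

The more precisely we measure position, the greater the momentum disturbance.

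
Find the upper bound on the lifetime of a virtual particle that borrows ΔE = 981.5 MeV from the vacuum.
3.353 × 10^-25 s

Using the energy-time uncertainty principle:
ΔEΔt ≥ ℏ/2

For a virtual particle borrowing energy ΔE, the maximum lifetime is:
Δt_max = ℏ/(2ΔE)

Converting energy:
ΔE = 981.5 MeV = 1.573e-10 J

Δt_max = (1.055e-34 J·s) / (2 × 1.573e-10 J)
Δt_max = 3.353e-25 s = 3.353 × 10^-25 s

Virtual particles with higher borrowed energy exist for shorter times.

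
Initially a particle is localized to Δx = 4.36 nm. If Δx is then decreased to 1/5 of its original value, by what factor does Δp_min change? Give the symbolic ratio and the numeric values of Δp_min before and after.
Original Δp_min = 1.209 × 10^-26 kg·m/s; new Δp'_min = 6.047 × 10^-26 kg·m/s; ratio Δp'_min/Δp_min = 5.

From the uncertainty principle ΔxΔp ≥ ℏ/2, the minimum momentum uncertainty is Δp_min = ℏ/(2Δx).

Original (Δx = 4.36 nm = 4.360e-09 m):
Δp_min = (1.055e-34 J·s)/(2 × 4.360e-09 m) = 1.209e-26 kg·m/s

When Δx → (1/5)Δx:
Δp'_min = ℏ/(2 × (1/5)Δx) = 5 × ℏ/(2Δx) = 5 × Δp_min
Δp'_min = 5 × 1.209e-26 kg·m/s = 6.047e-26 kg·m/s

Since Δp_min ∝ 1/Δx, when Δx is decreased to 1/5 of its original value, Δp_min increases to 5 times its original value.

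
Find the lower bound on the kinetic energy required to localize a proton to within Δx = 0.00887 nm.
65.934 meV

Localizing a particle requires giving it sufficient momentum uncertainty:

1. From uncertainty principle: Δp ≥ ℏ/(2Δx)
   Δp_min = (1.055e-34 J·s) / (2 × 8.870e-12 m)
   Δp_min = 5.945e-24 kg·m/s

2. This momentum uncertainty corresponds to kinetic energy:
   KE ≈ (Δp)²/(2m) = (5.945e-24)²/(2 × 1.673e-27 kg)
   KE = 1.056e-20 J = 65.934 meV

Tighter localization requires more energy.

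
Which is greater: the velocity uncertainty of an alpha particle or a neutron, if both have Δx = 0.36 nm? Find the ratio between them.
The neutron has the larger minimum velocity uncertainty, by a ratio of 4.0.

For both particles, Δp_min = ℏ/(2Δx) = 1.465e-25 kg·m/s (same for both).

The velocity uncertainty is Δv = Δp/m:
- alpha particle: Δv = 1.465e-25 / 6.645e-27 = 2.204e+01 m/s = 22.043 m/s
- neutron: Δv = 1.465e-25 / 1.675e-27 = 8.745e+01 m/s = 87.448 m/s

Ratio: 8.745e+01 / 2.204e+01 = 4.0

The lighter particle has larger velocity uncertainty because Δv ∝ 1/m.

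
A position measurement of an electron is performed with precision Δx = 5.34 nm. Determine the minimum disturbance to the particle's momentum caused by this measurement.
9.874 × 10^-27 kg·m/s

The uncertainty principle implies that measuring position disturbs momentum:
ΔxΔp ≥ ℏ/2

When we measure position with precision Δx, we necessarily introduce a momentum uncertainty:
Δp ≥ ℏ/(2Δx)
Δp_min = (1.055e-34 J·s) / (2 × 5.340e-09 m)
Δp_min = 9.874e-27 kg·m/s

The more precisely we measure position, the greater the momentum disturbance.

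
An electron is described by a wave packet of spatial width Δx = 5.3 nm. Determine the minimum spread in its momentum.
9.949 × 10^-27 kg·m/s

For a wave packet, the spatial width Δx and momentum spread Δp are related by the uncertainty principle:
ΔxΔp ≥ ℏ/2

The minimum momentum spread is:
Δp_min = ℏ/(2Δx)
Δp_min = (1.055e-34 J·s) / (2 × 5.300e-09 m)
Δp_min = 9.949e-27 kg·m/s

A wave packet cannot have both a well-defined position and well-defined momentum.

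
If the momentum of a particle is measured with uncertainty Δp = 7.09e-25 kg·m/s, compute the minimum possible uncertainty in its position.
74.370 pm

Using the Heisenberg uncertainty principle:
ΔxΔp ≥ ℏ/2

The minimum uncertainty in position is:
Δx_min = ℏ/(2Δp)
Δx_min = (1.055e-34 J·s) / (2 × 7.090e-25 kg·m/s)
Δx_min = 7.437e-11 m = 74.370 pm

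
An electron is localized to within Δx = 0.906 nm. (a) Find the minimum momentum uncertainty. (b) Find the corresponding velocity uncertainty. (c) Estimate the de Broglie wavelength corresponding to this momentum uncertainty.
(a) Δp_min = 5.820 × 10^-26 kg·m/s
(b) Δv_min = 63.889 km/s
(c) λ_dB = 11.385 nm

Step-by-step:

(a) From the uncertainty principle:
Δp_min = ℏ/(2Δx) = (1.055e-34 J·s)/(2 × 9.060e-10 m) = 5.820e-26 kg·m/s

(b) The velocity uncertainty:
Δv = Δp/m = (5.820e-26 kg·m/s)/(9.109e-31 kg) = 6.389e+04 m/s = 63.889 km/s

(c) The de Broglie wavelength for this momentum:
λ = h/p = (6.626e-34 J·s)/(5.820e-26 kg·m/s) = 1.139e-08 m = 11.385 nm

Note: The de Broglie wavelength is comparable to the localization size, as expected from wave-particle duality.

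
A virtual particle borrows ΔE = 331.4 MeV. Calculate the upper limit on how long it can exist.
9.931 × 10^-25 s

Using the energy-time uncertainty principle:
ΔEΔt ≥ ℏ/2

For a virtual particle borrowing energy ΔE, the maximum lifetime is:
Δt_max = ℏ/(2ΔE)

Converting energy:
ΔE = 331.4 MeV = 5.310e-11 J

Δt_max = (1.055e-34 J·s) / (2 × 5.310e-11 J)
Δt_max = 9.931e-25 s = 9.931 × 10^-25 s

Virtual particles with higher borrowed energy exist for shorter times.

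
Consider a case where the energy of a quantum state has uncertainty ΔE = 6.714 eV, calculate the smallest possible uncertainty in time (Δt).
49.018 as

Using the energy-time uncertainty principle:
ΔEΔt ≥ ℏ/2

The minimum uncertainty in time is:
Δt_min = ℏ/(2ΔE)
Δt_min = (1.055e-34 J·s) / (2 × 1.076e-18 J)
Δt_min = 4.902e-17 s = 49.018 as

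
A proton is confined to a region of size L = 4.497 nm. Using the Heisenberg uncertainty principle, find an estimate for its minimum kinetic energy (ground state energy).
256.512 neV

Using the uncertainty principle to estimate ground state energy:

1. The position uncertainty is approximately the confinement size:
   Δx ≈ L = 4.497e-09 m

2. From ΔxΔp ≥ ℏ/2, the minimum momentum uncertainty is:
   Δp ≈ ℏ/(2L) = 1.173e-26 kg·m/s

3. The kinetic energy is approximately:
   KE ≈ (Δp)²/(2m) = (1.173e-26)²/(2 × 1.673e-27 kg)
   KE ≈ 4.110e-26 J = 256.512 neV

This is an order-of-magnitude estimate of the ground state energy.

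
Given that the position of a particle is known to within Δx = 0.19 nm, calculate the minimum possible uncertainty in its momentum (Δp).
2.775 × 10^-25 kg·m/s

Using the Heisenberg uncertainty principle:
ΔxΔp ≥ ℏ/2

The minimum uncertainty in momentum is:
Δp_min = ℏ/(2Δx)
Δp_min = (1.055e-34 J·s) / (2 × 1.900e-10 m)
Δp_min = 2.775e-25 kg·m/s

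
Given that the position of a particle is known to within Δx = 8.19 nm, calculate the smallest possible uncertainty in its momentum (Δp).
6.438 × 10^-27 kg·m/s

Using the Heisenberg uncertainty principle:
ΔxΔp ≥ ℏ/2

The minimum uncertainty in momentum is:
Δp_min = ℏ/(2Δx)
Δp_min = (1.055e-34 J·s) / (2 × 8.190e-09 m)
Δp_min = 6.438e-27 kg·m/s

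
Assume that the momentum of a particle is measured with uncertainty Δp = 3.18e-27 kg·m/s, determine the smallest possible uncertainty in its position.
16.581 nm

Using the Heisenberg uncertainty principle:
ΔxΔp ≥ ℏ/2

The minimum uncertainty in position is:
Δx_min = ℏ/(2Δp)
Δx_min = (1.055e-34 J·s) / (2 × 3.180e-27 kg·m/s)
Δx_min = 1.658e-08 m = 16.581 nm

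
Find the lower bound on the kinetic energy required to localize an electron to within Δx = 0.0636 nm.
2.355 eV

Localizing a particle requires giving it sufficient momentum uncertainty:

1. From uncertainty principle: Δp ≥ ℏ/(2Δx)
   Δp_min = (1.055e-34 J·s) / (2 × 6.360e-11 m)
   Δp_min = 8.291e-25 kg·m/s

2. This momentum uncertainty corresponds to kinetic energy:
   KE ≈ (Δp)²/(2m) = (8.291e-25)²/(2 × 9.109e-31 kg)
   KE = 3.773e-19 J = 2.355 eV

Tighter localization requires more energy.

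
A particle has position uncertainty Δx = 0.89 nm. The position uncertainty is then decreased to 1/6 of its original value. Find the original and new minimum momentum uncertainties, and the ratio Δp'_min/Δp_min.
Original Δp_min = 5.925 × 10^-26 kg·m/s; new Δp'_min = 3.555 × 10^-25 kg·m/s; ratio Δp'_min/Δp_min = 6.

From the uncertainty principle ΔxΔp ≥ ℏ/2, the minimum momentum uncertainty is Δp_min = ℏ/(2Δx).

Original (Δx = 0.89 nm = 8.900e-10 m):
Δp_min = (1.055e-34 J·s)/(2 × 8.900e-10 m) = 5.925e-26 kg·m/s

When Δx → (1/6)Δx:
Δp'_min = ℏ/(2 × (1/6)Δx) = 6 × ℏ/(2Δx) = 6 × Δp_min
Δp'_min = 6 × 5.925e-26 kg·m/s = 3.555e-25 kg·m/s

Since Δp_min ∝ 1/Δx, when Δx is decreased to 1/6 of its original value, Δp_min increases to 6 times its original value.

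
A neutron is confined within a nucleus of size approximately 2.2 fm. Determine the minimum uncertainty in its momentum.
2.397 × 10^-20 kg·m/s

Using the Heisenberg uncertainty principle:
ΔxΔp ≥ ℏ/2

With Δx ≈ L = 2.200e-15 m (the confinement size):
Δp_min = ℏ/(2Δx)
Δp_min = (1.055e-34 J·s) / (2 × 2.200e-15 m)
Δp_min = 2.397e-20 kg·m/s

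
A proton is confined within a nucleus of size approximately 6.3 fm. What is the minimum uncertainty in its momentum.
8.370 × 10^-21 kg·m/s

Using the Heisenberg uncertainty principle:
ΔxΔp ≥ ℏ/2

With Δx ≈ L = 6.300e-15 m (the confinement size):
Δp_min = ℏ/(2Δx)
Δp_min = (1.055e-34 J·s) / (2 × 6.300e-15 m)
Δp_min = 8.370e-21 kg·m/s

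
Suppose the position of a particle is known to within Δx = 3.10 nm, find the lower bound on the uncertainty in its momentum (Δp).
1.701 × 10^-26 kg·m/s

Using the Heisenberg uncertainty principle:
ΔxΔp ≥ ℏ/2

The minimum uncertainty in momentum is:
Δp_min = ℏ/(2Δx)
Δp_min = (1.055e-34 J·s) / (2 × 3.100e-09 m)
Δp_min = 1.701e-26 kg·m/s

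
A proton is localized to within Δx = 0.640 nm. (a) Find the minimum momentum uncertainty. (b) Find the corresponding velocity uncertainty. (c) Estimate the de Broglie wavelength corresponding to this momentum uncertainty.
(a) Δp_min = 8.239 × 10^-26 kg·m/s
(b) Δv_min = 49.257 m/s
(c) λ_dB = 8.042 nm

Step-by-step:

(a) From the uncertainty principle:
Δp_min = ℏ/(2Δx) = (1.055e-34 J·s)/(2 × 6.400e-10 m) = 8.239e-26 kg·m/s

(b) The velocity uncertainty:
Δv = Δp/m = (8.239e-26 kg·m/s)/(1.673e-27 kg) = 4.926e+01 m/s = 49.257 m/s

(c) The de Broglie wavelength for this momentum:
λ = h/p = (6.626e-34 J·s)/(8.239e-26 kg·m/s) = 8.042e-09 m = 8.042 nm

Note: The de Broglie wavelength is comparable to the localization size, as expected from wave-particle duality.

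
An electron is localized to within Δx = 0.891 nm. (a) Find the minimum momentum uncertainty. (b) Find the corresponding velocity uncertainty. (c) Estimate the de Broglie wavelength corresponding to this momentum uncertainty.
(a) Δp_min = 5.918 × 10^-26 kg·m/s
(b) Δv_min = 64.965 km/s
(c) λ_dB = 11.197 nm

Step-by-step:

(a) From the uncertainty principle:
Δp_min = ℏ/(2Δx) = (1.055e-34 J·s)/(2 × 8.910e-10 m) = 5.918e-26 kg·m/s

(b) The velocity uncertainty:
Δv = Δp/m = (5.918e-26 kg·m/s)/(9.109e-31 kg) = 6.497e+04 m/s = 64.965 km/s

(c) The de Broglie wavelength for this momentum:
λ = h/p = (6.626e-34 J·s)/(5.918e-26 kg·m/s) = 1.120e-08 m = 11.197 nm

Note: The de Broglie wavelength is comparable to the localization size, as expected from wave-particle duality.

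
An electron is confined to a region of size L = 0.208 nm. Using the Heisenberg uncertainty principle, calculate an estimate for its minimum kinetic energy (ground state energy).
220.159 meV

Using the uncertainty principle to estimate ground state energy:

1. The position uncertainty is approximately the confinement size:
   Δx ≈ L = 2.080e-10 m

2. From ΔxΔp ≥ ℏ/2, the minimum momentum uncertainty is:
   Δp ≈ ℏ/(2L) = 2.535e-25 kg·m/s

3. The kinetic energy is approximately:
   KE ≈ (Δp)²/(2m) = (2.535e-25)²/(2 × 9.109e-31 kg)
   KE ≈ 3.527e-20 J = 220.159 meV

This is an order-of-magnitude estimate of the ground state energy.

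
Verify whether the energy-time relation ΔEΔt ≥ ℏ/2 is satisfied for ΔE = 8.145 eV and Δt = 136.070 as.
Yes, it satisfies the uncertainty relation.

Calculate the product ΔEΔt:
ΔE = 8.145 eV = 1.305e-18 J
ΔEΔt = (1.305e-18 J) × (1.361e-16 s)
ΔEΔt = 1.776e-34 J·s

Compare to the minimum allowed value ℏ/2:
ℏ/2 = 5.273e-35 J·s

Since ΔEΔt = 1.776e-34 J·s ≥ 5.273e-35 J·s = ℏ/2,
this satisfies the uncertainty relation.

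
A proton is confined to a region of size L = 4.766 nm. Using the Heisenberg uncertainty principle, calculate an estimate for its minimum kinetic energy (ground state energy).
228.374 neV

Using the uncertainty principle to estimate ground state energy:

1. The position uncertainty is approximately the confinement size:
   Δx ≈ L = 4.766e-09 m

2. From ΔxΔp ≥ ℏ/2, the minimum momentum uncertainty is:
   Δp ≈ ℏ/(2L) = 1.106e-26 kg·m/s

3. The kinetic energy is approximately:
   KE ≈ (Δp)²/(2m) = (1.106e-26)²/(2 × 1.673e-27 kg)
   KE ≈ 3.659e-26 J = 228.374 neV

This is an order-of-magnitude estimate of the ground state energy.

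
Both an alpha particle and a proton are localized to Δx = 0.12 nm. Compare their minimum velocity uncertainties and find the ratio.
The proton has the larger minimum velocity uncertainty, by a ratio of 4.0.

For both particles, Δp_min = ℏ/(2Δx) = 4.394e-25 kg·m/s (same for both).

The velocity uncertainty is Δv = Δp/m:
- alpha particle: Δv = 4.394e-25 / 6.645e-27 = 6.613e+01 m/s = 66.129 m/s
- proton: Δv = 4.394e-25 / 1.673e-27 = 2.627e+02 m/s = 262.704 m/s

Ratio: 2.627e+02 / 6.613e+01 = 4.0

The lighter particle has larger velocity uncertainty because Δv ∝ 1/m.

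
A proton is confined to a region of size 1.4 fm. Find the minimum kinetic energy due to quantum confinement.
2.647 MeV

Using the uncertainty principle:

1. Position uncertainty: Δx ≈ 1.400e-15 m
2. Minimum momentum uncertainty: Δp = ℏ/(2Δx) = 3.766e-20 kg·m/s
3. Minimum kinetic energy:
   KE = (Δp)²/(2m) = (3.766e-20)²/(2 × 1.673e-27 kg)
   KE = 4.240e-13 J = 2.647 MeV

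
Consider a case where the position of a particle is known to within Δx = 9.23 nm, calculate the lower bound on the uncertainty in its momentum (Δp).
5.713 × 10^-27 kg·m/s

Using the Heisenberg uncertainty principle:
ΔxΔp ≥ ℏ/2

The minimum uncertainty in momentum is:
Δp_min = ℏ/(2Δx)
Δp_min = (1.055e-34 J·s) / (2 × 9.230e-09 m)
Δp_min = 5.713e-27 kg·m/s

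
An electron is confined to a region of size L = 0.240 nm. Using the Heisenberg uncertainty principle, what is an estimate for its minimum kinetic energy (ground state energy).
165.364 meV

Using the uncertainty principle to estimate ground state energy:

1. The position uncertainty is approximately the confinement size:
   Δx ≈ L = 2.400e-10 m

2. From ΔxΔp ≥ ℏ/2, the minimum momentum uncertainty is:
   Δp ≈ ℏ/(2L) = 2.197e-25 kg·m/s

3. The kinetic energy is approximately:
   KE ≈ (Δp)²/(2m) = (2.197e-25)²/(2 × 9.109e-31 kg)
   KE ≈ 2.649e-20 J = 165.364 meV

This is an order-of-magnitude estimate of the ground state energy.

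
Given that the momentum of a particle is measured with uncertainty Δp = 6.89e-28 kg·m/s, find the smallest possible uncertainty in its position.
76.529 nm

Using the Heisenberg uncertainty principle:
ΔxΔp ≥ ℏ/2

The minimum uncertainty in position is:
Δx_min = ℏ/(2Δp)
Δx_min = (1.055e-34 J·s) / (2 × 6.890e-28 kg·m/s)
Δx_min = 7.653e-08 m = 76.529 nm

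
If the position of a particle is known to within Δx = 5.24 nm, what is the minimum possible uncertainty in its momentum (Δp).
1.006 × 10^-26 kg·m/s

Using the Heisenberg uncertainty principle:
ΔxΔp ≥ ℏ/2

The minimum uncertainty in momentum is:
Δp_min = ℏ/(2Δx)
Δp_min = (1.055e-34 J·s) / (2 × 5.240e-09 m)
Δp_min = 1.006e-26 kg·m/s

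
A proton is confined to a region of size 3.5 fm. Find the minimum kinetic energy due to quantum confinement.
423.466 keV

Using the uncertainty principle:

1. Position uncertainty: Δx ≈ 3.500e-15 m
2. Minimum momentum uncertainty: Δp = ℏ/(2Δx) = 1.507e-20 kg·m/s
3. Minimum kinetic energy:
   KE = (Δp)²/(2m) = (1.507e-20)²/(2 × 1.673e-27 kg)
   KE = 6.785e-14 J = 423.466 keV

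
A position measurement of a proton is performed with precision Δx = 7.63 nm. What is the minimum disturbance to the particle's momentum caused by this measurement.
6.911 × 10^-27 kg·m/s

The uncertainty principle implies that measuring position disturbs momentum:
ΔxΔp ≥ ℏ/2

When we measure position with precision Δx, we necessarily introduce a momentum uncertainty:
Δp ≥ ℏ/(2Δx)
Δp_min = (1.055e-34 J·s) / (2 × 7.630e-09 m)
Δp_min = 6.911e-27 kg·m/s

The more precisely we measure position, the greater the momentum disturbance.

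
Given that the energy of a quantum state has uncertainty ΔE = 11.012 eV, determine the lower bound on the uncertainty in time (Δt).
29.886 as

Using the energy-time uncertainty principle:
ΔEΔt ≥ ℏ/2

The minimum uncertainty in time is:
Δt_min = ℏ/(2ΔE)
Δt_min = (1.055e-34 J·s) / (2 × 1.764e-18 J)
Δt_min = 2.989e-17 s = 29.886 as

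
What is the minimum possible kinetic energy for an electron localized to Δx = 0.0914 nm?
1.140 eV

Localizing a particle requires giving it sufficient momentum uncertainty:

1. From uncertainty principle: Δp ≥ ℏ/(2Δx)
   Δp_min = (1.055e-34 J·s) / (2 × 9.140e-11 m)
   Δp_min = 5.769e-25 kg·m/s

2. This momentum uncertainty corresponds to kinetic energy:
   KE ≈ (Δp)²/(2m) = (5.769e-25)²/(2 × 9.109e-31 kg)
   KE = 1.827e-19 J = 1.140 eV

Tighter localization requires more energy.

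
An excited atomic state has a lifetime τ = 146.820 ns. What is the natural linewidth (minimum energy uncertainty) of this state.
2.242 neV

Using the energy-time uncertainty principle:
ΔEΔt ≥ ℏ/2

The lifetime τ represents the time uncertainty Δt.
The natural linewidth (minimum energy uncertainty) is:

ΔE = ℏ/(2τ)
ΔE = (1.055e-34 J·s) / (2 × 1.468e-07 s)
ΔE = 3.591e-28 J = 2.242 neV

This natural linewidth limits the precision of spectroscopic measurements.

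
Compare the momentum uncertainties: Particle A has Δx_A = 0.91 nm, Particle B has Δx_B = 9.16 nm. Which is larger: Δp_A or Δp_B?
Particle A has the larger minimum momentum uncertainty, by a factor of 10.07.

For each particle, the minimum momentum uncertainty is Δp_min = ℏ/(2Δx):

Particle A: Δp_A = ℏ/(2×9.100e-10 m) = 5.794e-26 kg·m/s
Particle B: Δp_B = ℏ/(2×9.160e-09 m) = 5.756e-27 kg·m/s

Ratio: Δp_A/Δp_B = 10.07

Since Δp_min ∝ 1/Δx, the particle with smaller position uncertainty (A) has larger momentum uncertainty.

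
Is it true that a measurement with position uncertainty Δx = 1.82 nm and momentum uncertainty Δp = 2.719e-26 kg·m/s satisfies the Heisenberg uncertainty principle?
No, it violates the uncertainty principle (impossible measurement).

Calculate the product ΔxΔp:
ΔxΔp = (1.820e-09 m) × (2.719e-26 kg·m/s)
ΔxΔp = 4.949e-35 J·s

Compare to the minimum allowed value ℏ/2:
ℏ/2 = 5.273e-35 J·s

Since ΔxΔp = 4.949e-35 J·s < 5.273e-35 J·s = ℏ/2,
the measurement violates the uncertainty principle.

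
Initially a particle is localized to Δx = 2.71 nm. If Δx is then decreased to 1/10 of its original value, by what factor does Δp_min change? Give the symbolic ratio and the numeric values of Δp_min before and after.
Original Δp_min = 1.946 × 10^-26 kg·m/s; new Δp'_min = 1.946 × 10^-25 kg·m/s; ratio Δp'_min/Δp_min = 10.

From the uncertainty principle ΔxΔp ≥ ℏ/2, the minimum momentum uncertainty is Δp_min = ℏ/(2Δx).

Original (Δx = 2.71 nm = 2.710e-09 m):
Δp_min = (1.055e-34 J·s)/(2 × 2.710e-09 m) = 1.946e-26 kg·m/s

When Δx → (1/10)Δx:
Δp'_min = ℏ/(2 × (1/10)Δx) = 10 × ℏ/(2Δx) = 10 × Δp_min
Δp'_min = 10 × 1.946e-26 kg·m/s = 1.946e-25 kg·m/s

Since Δp_min ∝ 1/Δx, when Δx is decreased to 1/10 of its original value, Δp_min increases to 10 times its original value.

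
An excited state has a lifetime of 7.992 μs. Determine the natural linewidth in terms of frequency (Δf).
9.957 kHz

Using the energy-time uncertainty principle and E = hf:
ΔEΔt ≥ ℏ/2
hΔf·Δt ≥ ℏ/2

The minimum frequency uncertainty is:
Δf = ℏ/(2hτ) = 1/(4πτ)
Δf = 1/(4π × 7.992e-06 s)
Δf = 9.957e+03 Hz = 9.957 kHz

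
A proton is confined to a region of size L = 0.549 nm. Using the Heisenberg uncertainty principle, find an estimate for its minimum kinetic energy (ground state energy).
17.211 μeV

Using the uncertainty principle to estimate ground state energy:

1. The position uncertainty is approximately the confinement size:
   Δx ≈ L = 5.490e-10 m

2. From ΔxΔp ≥ ℏ/2, the minimum momentum uncertainty is:
   Δp ≈ ℏ/(2L) = 9.604e-26 kg·m/s

3. The kinetic energy is approximately:
   KE ≈ (Δp)²/(2m) = (9.604e-26)²/(2 × 1.673e-27 kg)
   KE ≈ 2.758e-24 J = 17.211 μeV

This is an order-of-magnitude estimate of the ground state energy.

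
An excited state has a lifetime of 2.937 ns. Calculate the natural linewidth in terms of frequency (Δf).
27.095 MHz

Using the energy-time uncertainty principle and E = hf:
ΔEΔt ≥ ℏ/2
hΔf·Δt ≥ ℏ/2

The minimum frequency uncertainty is:
Δf = ℏ/(2hτ) = 1/(4πτ)
Δf = 1/(4π × 2.937e-09 s)
Δf = 2.709e+07 Hz = 27.095 MHz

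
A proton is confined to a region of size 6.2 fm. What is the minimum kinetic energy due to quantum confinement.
134.949 keV

Using the uncertainty principle:

1. Position uncertainty: Δx ≈ 6.200e-15 m
2. Minimum momentum uncertainty: Δp = ℏ/(2Δx) = 8.505e-21 kg·m/s
3. Minimum kinetic energy:
   KE = (Δp)²/(2m) = (8.505e-21)²/(2 × 1.673e-27 kg)
   KE = 2.162e-14 J = 134.949 keV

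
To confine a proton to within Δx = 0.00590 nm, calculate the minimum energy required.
149.022 meV

Localizing a particle requires giving it sufficient momentum uncertainty:

1. From uncertainty principle: Δp ≥ ℏ/(2Δx)
   Δp_min = (1.055e-34 J·s) / (2 × 5.900e-12 m)
   Δp_min = 8.937e-24 kg·m/s

2. This momentum uncertainty corresponds to kinetic energy:
   KE ≈ (Δp)²/(2m) = (8.937e-24)²/(2 × 1.673e-27 kg)
   KE = 2.388e-20 J = 149.022 meV

Tighter localization requires more energy.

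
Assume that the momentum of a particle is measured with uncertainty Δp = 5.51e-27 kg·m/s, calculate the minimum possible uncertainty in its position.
9.570 nm

Using the Heisenberg uncertainty principle:
ΔxΔp ≥ ℏ/2

The minimum uncertainty in position is:
Δx_min = ℏ/(2Δp)
Δx_min = (1.055e-34 J·s) / (2 × 5.510e-27 kg·m/s)
Δx_min = 9.570e-09 m = 9.570 nm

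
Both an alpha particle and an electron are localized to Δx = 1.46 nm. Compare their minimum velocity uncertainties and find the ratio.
The electron has the larger minimum velocity uncertainty, by a ratio of 7294.3.

For both particles, Δp_min = ℏ/(2Δx) = 3.612e-26 kg·m/s (same for both).

The velocity uncertainty is Δv = Δp/m:
- alpha particle: Δv = 3.612e-26 / 6.645e-27 = 5.435e+00 m/s = 5.435 m/s
- electron: Δv = 3.612e-26 / 9.109e-31 = 3.965e+04 m/s = 39.646 km/s

Ratio: 3.965e+04 / 5.435e+00 = 7294.3

The lighter particle has larger velocity uncertainty because Δv ∝ 1/m.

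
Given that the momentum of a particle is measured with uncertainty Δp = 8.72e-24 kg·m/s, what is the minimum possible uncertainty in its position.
6.047 pm

Using the Heisenberg uncertainty principle:
ΔxΔp ≥ ℏ/2

The minimum uncertainty in position is:
Δx_min = ℏ/(2Δp)
Δx_min = (1.055e-34 J·s) / (2 × 8.720e-24 kg·m/s)
Δx_min = 6.047e-12 m = 6.047 pm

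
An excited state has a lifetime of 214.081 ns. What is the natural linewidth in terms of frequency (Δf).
371.717 kHz

Using the energy-time uncertainty principle and E = hf:
ΔEΔt ≥ ℏ/2
hΔf·Δt ≥ ℏ/2

The minimum frequency uncertainty is:
Δf = ℏ/(2hτ) = 1/(4πτ)
Δf = 1/(4π × 2.141e-07 s)
Δf = 3.717e+05 Hz = 371.717 kHz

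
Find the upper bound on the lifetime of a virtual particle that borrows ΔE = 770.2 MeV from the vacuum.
4.273 × 10^-25 s

Using the energy-time uncertainty principle:
ΔEΔt ≥ ℏ/2

For a virtual particle borrowing energy ΔE, the maximum lifetime is:
Δt_max = ℏ/(2ΔE)

Converting energy:
ΔE = 770.2 MeV = 1.234e-10 J

Δt_max = (1.055e-34 J·s) / (2 × 1.234e-10 J)
Δt_max = 4.273e-25 s = 4.273 × 10^-25 s

Virtual particles with higher borrowed energy exist for shorter times.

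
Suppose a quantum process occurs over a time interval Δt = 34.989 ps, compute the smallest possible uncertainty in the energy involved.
9.406 μeV

Using the energy-time uncertainty principle:
ΔEΔt ≥ ℏ/2

The minimum uncertainty in energy is:
ΔE_min = ℏ/(2Δt)
ΔE_min = (1.055e-34 J·s) / (2 × 3.499e-11 s)
ΔE_min = 1.507e-24 J = 9.406 μeV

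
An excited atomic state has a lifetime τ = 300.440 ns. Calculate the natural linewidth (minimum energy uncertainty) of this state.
1.095 neV

Using the energy-time uncertainty principle:
ΔEΔt ≥ ℏ/2

The lifetime τ represents the time uncertainty Δt.
The natural linewidth (minimum energy uncertainty) is:

ΔE = ℏ/(2τ)
ΔE = (1.055e-34 J·s) / (2 × 3.004e-07 s)
ΔE = 1.755e-28 J = 1.095 neV

This natural linewidth limits the precision of spectroscopic measurements.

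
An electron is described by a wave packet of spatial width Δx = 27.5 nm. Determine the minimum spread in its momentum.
1.917 × 10^-27 kg·m/s

For a wave packet, the spatial width Δx and momentum spread Δp are related by the uncertainty principle:
ΔxΔp ≥ ℏ/2

The minimum momentum spread is:
Δp_min = ℏ/(2Δx)
Δp_min = (1.055e-34 J·s) / (2 × 2.750e-08 m)
Δp_min = 1.917e-27 kg·m/s

A wave packet cannot have both a well-defined position and well-defined momentum.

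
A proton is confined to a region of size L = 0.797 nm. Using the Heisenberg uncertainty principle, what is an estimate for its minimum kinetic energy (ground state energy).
8.167 μeV

Using the uncertainty principle to estimate ground state energy:

1. The position uncertainty is approximately the confinement size:
   Δx ≈ L = 7.970e-10 m

2. From ΔxΔp ≥ ℏ/2, the minimum momentum uncertainty is:
   Δp ≈ ℏ/(2L) = 6.616e-26 kg·m/s

3. The kinetic energy is approximately:
   KE ≈ (Δp)²/(2m) = (6.616e-26)²/(2 × 1.673e-27 kg)
   KE ≈ 1.308e-24 J = 8.167 μeV

This is an order-of-magnitude estimate of the ground state energy.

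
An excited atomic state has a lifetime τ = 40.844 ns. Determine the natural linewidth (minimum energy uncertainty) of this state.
8.058 neV

Using the energy-time uncertainty principle:
ΔEΔt ≥ ℏ/2

The lifetime τ represents the time uncertainty Δt.
The natural linewidth (minimum energy uncertainty) is:

ΔE = ℏ/(2τ)
ΔE = (1.055e-34 J·s) / (2 × 4.084e-08 s)
ΔE = 1.291e-27 J = 8.058 neV

This natural linewidth limits the precision of spectroscopic measurements.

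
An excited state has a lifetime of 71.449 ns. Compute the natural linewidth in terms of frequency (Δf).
1.114 MHz

Using the energy-time uncertainty principle and E = hf:
ΔEΔt ≥ ℏ/2
hΔf·Δt ≥ ℏ/2

The minimum frequency uncertainty is:
Δf = ℏ/(2hτ) = 1/(4πτ)
Δf = 1/(4π × 7.145e-08 s)
Δf = 1.114e+06 Hz = 1.114 MHz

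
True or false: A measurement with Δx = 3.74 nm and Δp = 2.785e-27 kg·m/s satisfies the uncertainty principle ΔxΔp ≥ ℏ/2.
No, it violates the uncertainty principle (impossible measurement).

Calculate the product ΔxΔp:
ΔxΔp = (3.740e-09 m) × (2.785e-27 kg·m/s)
ΔxΔp = 1.042e-35 J·s

Compare to the minimum allowed value ℏ/2:
ℏ/2 = 5.273e-35 J·s

Since ΔxΔp = 1.042e-35 J·s < 5.273e-35 J·s = ℏ/2,
the measurement violates the uncertainty principle.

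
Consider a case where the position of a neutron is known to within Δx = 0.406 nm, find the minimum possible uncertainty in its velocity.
77.540 m/s

Using the Heisenberg uncertainty principle and Δp = mΔv:
ΔxΔp ≥ ℏ/2
Δx(mΔv) ≥ ℏ/2

The minimum uncertainty in velocity is:
Δv_min = ℏ/(2mΔx)
Δv_min = (1.055e-34 J·s) / (2 × 1.675e-27 kg × 4.060e-10 m)
Δv_min = 7.754e+01 m/s = 77.540 m/s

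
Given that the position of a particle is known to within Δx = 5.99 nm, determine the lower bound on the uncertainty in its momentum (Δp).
8.803 × 10^-27 kg·m/s

Using the Heisenberg uncertainty principle:
ΔxΔp ≥ ℏ/2

The minimum uncertainty in momentum is:
Δp_min = ℏ/(2Δx)
Δp_min = (1.055e-34 J·s) / (2 × 5.990e-09 m)
Δp_min = 8.803e-27 kg·m/s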